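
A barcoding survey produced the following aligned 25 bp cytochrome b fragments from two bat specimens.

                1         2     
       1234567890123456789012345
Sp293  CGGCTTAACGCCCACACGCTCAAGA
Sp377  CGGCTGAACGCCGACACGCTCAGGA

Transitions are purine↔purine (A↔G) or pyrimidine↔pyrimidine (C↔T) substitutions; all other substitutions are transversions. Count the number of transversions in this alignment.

Differing sites — 6:T/G (Tv); 13:C/G (Tv); 23:A/G (Ti).
Of the 3 differences, 1 transition and 2 transversions, so the answer is 2.

2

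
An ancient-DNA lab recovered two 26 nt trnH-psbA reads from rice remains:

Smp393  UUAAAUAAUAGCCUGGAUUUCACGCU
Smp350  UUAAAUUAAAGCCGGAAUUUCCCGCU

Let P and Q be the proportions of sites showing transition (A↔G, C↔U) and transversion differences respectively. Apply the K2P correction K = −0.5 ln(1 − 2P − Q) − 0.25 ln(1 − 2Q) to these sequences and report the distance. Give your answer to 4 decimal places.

Differing sites — 7:A/U (Tv); 9:U/A (Tv); 14:U/G (Tv); 16:G/A (Ti); 22:A/C (Tv).
Of the 5 differences, 1 transition and 4 transversions over 26 sites: P = 1/26 = 0.038462, Q = 4/26 = 0.153846.
d = −0.5·ln(0.769230) − 0.25·ln(0.692308) = −0.5·(-0.262365) − 0.25·(-0.367724) = 0.2231.

0.2231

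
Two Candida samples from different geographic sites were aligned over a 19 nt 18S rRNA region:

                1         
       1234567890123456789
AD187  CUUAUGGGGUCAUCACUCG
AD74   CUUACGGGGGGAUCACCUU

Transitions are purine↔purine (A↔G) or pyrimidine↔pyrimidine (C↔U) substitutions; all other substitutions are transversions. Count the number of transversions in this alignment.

Differing sites — 5:U/C (Ti); 10:U/G (Tv); 11:C/G (Tv); 17:U/C (Ti); 18:C/U (Ti); 19:G/U (Tv).
Of the 6 differences, 3 transitions and 3 transversions, so the answer is 3.

3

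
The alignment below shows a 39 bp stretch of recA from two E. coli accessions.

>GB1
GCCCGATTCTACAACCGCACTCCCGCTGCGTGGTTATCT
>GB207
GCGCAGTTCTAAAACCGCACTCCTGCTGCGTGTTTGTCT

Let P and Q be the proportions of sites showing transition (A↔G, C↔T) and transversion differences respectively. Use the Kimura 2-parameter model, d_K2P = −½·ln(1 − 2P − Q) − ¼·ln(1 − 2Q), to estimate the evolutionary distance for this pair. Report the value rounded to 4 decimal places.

The sequences differ at positions 3 (C/G, transversion), 5 (G/A, transition), 6 (A/G, transition), 12 (C/A, transversion), 24 (C/T, transition), 33 (G/T, transversion), 36 (A/G, transition).
Of the 7 differences, 4 transitions and 3 transversions over 39 sites: P = 4/39 = 0.102564, Q = 3/39 = 0.076923.
d = −0.5·ln(0.717949) − 0.25·ln(0.846154) = −0.5·(-0.331357) − 0.25·(-0.167054) = 0.2074.

0.2074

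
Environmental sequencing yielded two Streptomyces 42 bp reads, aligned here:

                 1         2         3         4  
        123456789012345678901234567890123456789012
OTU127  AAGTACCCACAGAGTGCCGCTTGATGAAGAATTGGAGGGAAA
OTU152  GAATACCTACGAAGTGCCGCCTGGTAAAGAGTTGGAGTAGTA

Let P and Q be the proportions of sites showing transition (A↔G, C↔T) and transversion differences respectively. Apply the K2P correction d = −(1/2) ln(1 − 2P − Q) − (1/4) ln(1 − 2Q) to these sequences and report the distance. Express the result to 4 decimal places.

The sequences differ at positions 1 (A/G, transition), 3 (G/A, transition), 8 (C/T, transition), 11 (A/G, transition), 12 (G/A, transition), 21 (T/C, transition), 24 (A/G, transition), 26 (G/A, transition), 31 (A/G, transition), 38 (G/T, transversion), 39 (G/A, transition), 40 (A/G, transition), 41 (A/T, transversion).
Of the 13 differences, 11 transitions and 2 transversions over 42 sites: P = 11/42 = 0.261905, Q = 2/42 = 0.047619.
d = −0.5·ln(0.428571) − 0.25·ln(0.904762) = −0.5·(-0.847299) − 0.25·(-0.100083) = 0.4487.

0.4487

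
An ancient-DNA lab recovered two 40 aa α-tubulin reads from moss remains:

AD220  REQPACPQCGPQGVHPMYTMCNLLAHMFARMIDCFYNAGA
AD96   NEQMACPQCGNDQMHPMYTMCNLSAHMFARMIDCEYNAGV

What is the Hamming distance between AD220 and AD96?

The sequences differ at positions 1 (R/N), 4 (P/M), 11 (P/N), 12 (Q/D), 13 (G/Q), 14 (V/M), 24 (L/S), 35 (F/E), 40 (A/V).
That gives 9 mismatches out of 40 aligned sites, so the Hamming distance is 9.

9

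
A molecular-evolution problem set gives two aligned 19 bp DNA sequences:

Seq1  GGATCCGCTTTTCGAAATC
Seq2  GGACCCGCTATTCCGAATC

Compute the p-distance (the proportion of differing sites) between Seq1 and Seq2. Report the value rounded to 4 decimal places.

The sequences differ at positions 4 (T/C), 10 (T/A), 14 (G/C), 15 (A/G).
There are 4 differences over 19 sites, so p = 4/19 = 0.2105.

0.2105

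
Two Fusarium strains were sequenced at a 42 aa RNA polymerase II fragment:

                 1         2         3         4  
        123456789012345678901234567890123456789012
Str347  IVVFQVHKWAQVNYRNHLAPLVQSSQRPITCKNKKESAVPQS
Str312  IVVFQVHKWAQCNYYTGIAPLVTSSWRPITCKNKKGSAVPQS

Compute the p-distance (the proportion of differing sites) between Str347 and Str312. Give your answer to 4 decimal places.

0.1905

Differing sites — 12:V/C; 15:R/Y; 16:N/T; 17:H/G; 18:L/I; 23:Q/T; 26:Q/W; 36:E/G.
There are 8 differences over 42 sites, so p = 8/42 = 0.1905.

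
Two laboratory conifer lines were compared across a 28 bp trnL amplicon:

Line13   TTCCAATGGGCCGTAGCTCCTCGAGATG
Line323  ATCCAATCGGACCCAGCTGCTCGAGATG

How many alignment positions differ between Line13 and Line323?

6

The sequences differ at positions 1 (T/A), 8 (G/C), 11 (C/A), 13 (G/C), 14 (T/C), 19 (C/G).
That gives 6 mismatches out of 28 aligned sites, so the Hamming distance is 6.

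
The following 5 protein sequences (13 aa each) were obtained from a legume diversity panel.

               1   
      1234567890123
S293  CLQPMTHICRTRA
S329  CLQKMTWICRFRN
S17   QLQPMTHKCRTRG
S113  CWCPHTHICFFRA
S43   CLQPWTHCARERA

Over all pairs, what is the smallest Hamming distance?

Pairwise Hamming distances:
  S293 vs S329: 4
  S293 vs S17: 3
  S293 vs S113: 5
  S293 vs S43: 4
  S329 vs S17: 6
  S329 vs S113: 7
  S329 vs S43: 7
  S17 vs S113: 8
  S17 vs S43: 6
  S113 vs S43: 7
The smallest is 3, between S293 and S17.

3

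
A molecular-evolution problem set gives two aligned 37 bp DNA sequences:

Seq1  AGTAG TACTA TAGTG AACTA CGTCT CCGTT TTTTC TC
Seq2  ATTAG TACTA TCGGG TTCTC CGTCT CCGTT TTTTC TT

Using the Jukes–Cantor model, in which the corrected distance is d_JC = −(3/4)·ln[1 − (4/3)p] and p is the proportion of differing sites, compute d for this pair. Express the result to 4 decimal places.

0.2180

The sequences differ at positions 2 (G/T), 12 (A/C), 14 (T/G), 16 (A/T), 17 (A/T), 20 (A/C), 37 (C/T).
p = 7/37 = 0.189189.
d = −0.75 · ln(1 − (4/3)·0.189189) = −0.75 · ln(0.747748) = −0.75 · (-0.290689) = 0.2180.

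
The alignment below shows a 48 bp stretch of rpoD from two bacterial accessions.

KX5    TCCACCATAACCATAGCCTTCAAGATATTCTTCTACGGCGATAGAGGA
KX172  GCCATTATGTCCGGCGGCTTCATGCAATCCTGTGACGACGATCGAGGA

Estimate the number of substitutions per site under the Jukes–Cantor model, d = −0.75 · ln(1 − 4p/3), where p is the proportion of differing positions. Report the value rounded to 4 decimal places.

Differing sites — 1:T/G; 5:C/T; 6:C/T; 9:A/G; 10:A/T; 13:A/G; 14:T/G; 15:A/C; 17:C/G; 23:A/T; 25:A/C; 26:T/A; 29:T/C; 32:T/G; 33:C/T; 34:T/G; 38:G/A; 43:A/C.
p = 18/48 = 0.375000.
d = −0.75 · ln(1 − (4/3)·0.375000) = −0.75 · ln(0.500000) = −0.75 · (-0.693147) = 0.5199.

0.5199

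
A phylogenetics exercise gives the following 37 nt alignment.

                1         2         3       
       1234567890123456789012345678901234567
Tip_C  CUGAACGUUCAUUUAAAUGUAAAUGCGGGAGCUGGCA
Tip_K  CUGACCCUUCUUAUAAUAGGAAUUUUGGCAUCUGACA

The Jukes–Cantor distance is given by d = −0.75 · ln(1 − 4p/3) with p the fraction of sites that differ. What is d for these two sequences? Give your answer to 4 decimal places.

0.4740

Mismatches occur at site 5 (A→C), site 7 (G→C), site 11 (A→U), site 13 (U→A), site 17 (A→U), site 18 (U→A), site 20 (U→G), site 23 (A→U), site 25 (G→U), site 26 (C→U), site 29 (G→C), site 31 (G→U), site 35 (G→A).
p = 13/37 = 0.351351.
d = −0.75 · ln(1 − (4/3)·0.351351) = −0.75 · ln(0.531532) = −0.75 · (-0.631992) = 0.4740.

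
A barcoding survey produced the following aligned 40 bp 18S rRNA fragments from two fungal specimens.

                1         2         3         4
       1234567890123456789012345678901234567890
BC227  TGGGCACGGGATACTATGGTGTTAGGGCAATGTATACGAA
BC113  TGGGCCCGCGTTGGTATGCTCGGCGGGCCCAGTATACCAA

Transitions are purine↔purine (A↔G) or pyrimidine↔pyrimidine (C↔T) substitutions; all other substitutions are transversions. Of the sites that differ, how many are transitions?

1

Differing sites — 6:A/C (Tv); 9:G/C (Tv); 11:A/T (Tv); 13:A/G (Ti); 14:C/G (Tv); 19:G/C (Tv); 21:G/C (Tv); 22:T/G (Tv); 23:T/G (Tv); 24:A/C (Tv); 29:A/C (Tv); 30:A/C (Tv); 31:T/A (Tv); 38:G/C (Tv).
Of the 14 differences, 1 transition and 13 transversions, so the answer is 1.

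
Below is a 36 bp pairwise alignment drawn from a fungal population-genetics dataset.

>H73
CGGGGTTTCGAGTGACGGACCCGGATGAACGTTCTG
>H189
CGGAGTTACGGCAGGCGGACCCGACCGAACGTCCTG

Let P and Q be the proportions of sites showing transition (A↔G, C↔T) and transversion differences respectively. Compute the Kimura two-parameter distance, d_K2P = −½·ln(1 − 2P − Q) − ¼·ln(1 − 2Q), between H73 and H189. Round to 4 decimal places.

0.3567

Mismatches occur at site 4 (G↔A, transition), site 8 (T↔A, transversion), site 11 (A↔G, transition), site 12 (G↔C, transversion), site 13 (T↔A, transversion), site 15 (A↔G, transition), site 24 (G↔A, transition), site 25 (A↔C, transversion), site 26 (T↔C, transition), site 33 (T↔C, transition).
Of the 10 differences, 6 transitions and 4 transversions over 36 sites: P = 6/36 = 0.166667, Q = 4/36 = 0.111111.
d = −0.5·ln(0.555555) − 0.25·ln(0.777778) = −0.5·(-0.587788) − 0.25·(-0.251314) = 0.3567.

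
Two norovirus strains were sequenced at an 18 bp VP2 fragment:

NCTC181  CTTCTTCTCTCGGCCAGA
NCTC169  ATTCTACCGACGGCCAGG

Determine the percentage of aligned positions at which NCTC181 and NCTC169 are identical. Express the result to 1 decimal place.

66.7%

Mismatches occur at site 1 (C→A), site 6 (T→A), site 8 (T→C), site 9 (C→G), site 10 (T→A), site 18 (A→G).
12 of the 18 sites match, so the percent identity is 12/18 × 100 = 66.7%.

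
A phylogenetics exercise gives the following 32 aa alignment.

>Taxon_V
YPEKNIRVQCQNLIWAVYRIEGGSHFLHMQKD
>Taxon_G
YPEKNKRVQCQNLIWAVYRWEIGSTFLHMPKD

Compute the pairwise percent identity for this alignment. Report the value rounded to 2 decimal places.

84.38%

The sequences differ at positions 6 (I/K), 20 (I/W), 22 (G/I), 25 (H/T), 30 (Q/P).
27 of the 32 sites match, so the percent identity is 27/32 × 100 = 84.38%.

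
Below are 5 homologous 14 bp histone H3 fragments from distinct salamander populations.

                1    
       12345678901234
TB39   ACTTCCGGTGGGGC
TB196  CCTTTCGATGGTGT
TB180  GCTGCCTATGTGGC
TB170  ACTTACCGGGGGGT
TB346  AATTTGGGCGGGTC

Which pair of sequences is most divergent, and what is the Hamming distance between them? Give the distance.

Pairwise Hamming distances:
  TB39 vs TB196: 5
  TB39 vs TB180: 5
  TB39 vs TB170: 4
  TB39 vs TB346: 5
  TB196 vs TB180: 7
  TB196 vs TB170: 6
  TB196 vs TB346: 8
  TB180 vs TB170: 8
  TB180 vs TB346: 10
  TB170 vs TB346: 7
The largest is 10, between TB180 and TB346.

10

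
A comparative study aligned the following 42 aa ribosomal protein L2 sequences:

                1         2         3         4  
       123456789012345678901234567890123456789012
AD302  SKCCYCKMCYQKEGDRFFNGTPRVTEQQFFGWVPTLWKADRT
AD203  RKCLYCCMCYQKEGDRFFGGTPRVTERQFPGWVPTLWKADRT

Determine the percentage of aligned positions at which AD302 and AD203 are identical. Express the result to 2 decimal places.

85.71%

Mismatches occur at site 1 (S↔R), site 4 (C↔L), site 7 (K↔C), site 19 (N↔G), site 27 (Q↔R), site 30 (F↔P).
36 of the 42 sites match, so the percent identity is 36/42 × 100 = 85.71%.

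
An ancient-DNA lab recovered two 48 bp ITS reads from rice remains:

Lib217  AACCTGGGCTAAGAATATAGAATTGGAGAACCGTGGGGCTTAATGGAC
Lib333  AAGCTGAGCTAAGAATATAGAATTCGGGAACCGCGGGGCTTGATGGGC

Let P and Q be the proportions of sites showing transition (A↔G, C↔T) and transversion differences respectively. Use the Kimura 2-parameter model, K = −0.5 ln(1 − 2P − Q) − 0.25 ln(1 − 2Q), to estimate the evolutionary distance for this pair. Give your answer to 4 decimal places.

Differing sites — 3:C/G (Tv); 7:G/A (Ti); 25:G/C (Tv); 27:A/G (Ti); 34:T/C (Ti); 42:A/G (Ti); 47:A/G (Ti).
Of the 7 differences, 5 transitions and 2 transversions over 48 sites: P = 5/48 = 0.104167, Q = 2/48 = 0.041667.
d = −0.5·ln(0.749999) − 0.25·ln(0.916666) = −0.5·(-0.287683) − 0.25·(-0.087012) = 0.1656.

0.1656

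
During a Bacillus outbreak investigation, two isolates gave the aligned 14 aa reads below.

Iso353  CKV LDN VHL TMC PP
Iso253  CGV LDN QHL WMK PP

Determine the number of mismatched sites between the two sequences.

4

The sequences differ at positions 2 (K/G), 7 (V/Q), 10 (T/W), 12 (C/K).
That gives 4 mismatches out of 14 aligned sites, so the Hamming distance is 4.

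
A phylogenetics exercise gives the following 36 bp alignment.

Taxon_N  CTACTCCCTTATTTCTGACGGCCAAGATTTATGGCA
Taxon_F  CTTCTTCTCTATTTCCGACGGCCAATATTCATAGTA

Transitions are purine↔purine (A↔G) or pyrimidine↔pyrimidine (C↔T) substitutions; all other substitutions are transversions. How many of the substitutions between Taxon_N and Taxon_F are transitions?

The sequences differ at positions 3 (A/T, transversion), 6 (C/T, transition), 8 (C/T, transition), 9 (T/C, transition), 16 (T/C, transition), 26 (G/T, transversion), 30 (T/C, transition), 33 (G/A, transition), 35 (C/T, transition).
Of the 9 differences, 7 transitions and 2 transversions, so the answer is 7.

7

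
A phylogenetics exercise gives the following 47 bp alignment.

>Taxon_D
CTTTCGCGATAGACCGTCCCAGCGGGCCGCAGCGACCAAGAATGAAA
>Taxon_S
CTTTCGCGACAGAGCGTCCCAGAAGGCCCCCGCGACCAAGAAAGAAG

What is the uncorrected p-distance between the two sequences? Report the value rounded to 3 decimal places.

0.170

Differing sites — 10:T/C; 14:C/G; 23:C/A; 24:G/A; 29:G/C; 31:A/C; 43:T/A; 47:A/G.
There are 8 differences over 47 sites, so p = 8/47 = 0.170.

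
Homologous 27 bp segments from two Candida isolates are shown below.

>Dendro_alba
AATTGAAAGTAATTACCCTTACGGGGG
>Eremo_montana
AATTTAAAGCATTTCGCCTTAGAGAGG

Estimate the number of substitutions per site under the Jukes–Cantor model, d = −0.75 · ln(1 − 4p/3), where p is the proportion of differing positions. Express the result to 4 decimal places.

0.3770

Mismatches occur at site 5 (G↔T), site 10 (T↔C), site 12 (A↔T), site 15 (A↔C), site 16 (C↔G), site 22 (C↔G), site 23 (G↔A), site 25 (G↔A).
p = 8/27 = 0.296296.
d = −0.75 · ln(1 − (4/3)·0.296296) = −0.75 · ln(0.604939) = −0.75 · (-0.502628) = 0.3770.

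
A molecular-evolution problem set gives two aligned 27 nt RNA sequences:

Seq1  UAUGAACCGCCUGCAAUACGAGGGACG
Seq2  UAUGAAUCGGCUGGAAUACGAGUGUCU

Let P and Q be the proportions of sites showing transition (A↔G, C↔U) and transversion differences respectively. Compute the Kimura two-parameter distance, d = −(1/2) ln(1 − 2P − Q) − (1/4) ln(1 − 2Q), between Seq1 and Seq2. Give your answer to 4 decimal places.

0.2657

The sequences differ at positions 7 (C/U, transition), 10 (C/G, transversion), 14 (C/G, transversion), 23 (G/U, transversion), 25 (A/U, transversion), 27 (G/U, transversion).
Of the 6 differences, 1 transition and 5 transversions over 27 sites: P = 1/27 = 0.037037, Q = 5/27 = 0.185185.
d = −0.5·ln(0.740741) − 0.25·ln(0.629630) = −0.5·(-0.300104) − 0.25·(-0.462623) = 0.2657.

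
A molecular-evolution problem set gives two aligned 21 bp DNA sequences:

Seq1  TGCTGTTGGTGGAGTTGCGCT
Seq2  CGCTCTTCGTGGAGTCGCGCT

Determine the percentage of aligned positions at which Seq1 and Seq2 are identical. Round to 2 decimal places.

Differing sites — 1:T/C; 5:G/C; 8:G/C; 16:T/C.
17 of the 21 sites match, so the percent identity is 17/21 × 100 = 80.95%.

80.95%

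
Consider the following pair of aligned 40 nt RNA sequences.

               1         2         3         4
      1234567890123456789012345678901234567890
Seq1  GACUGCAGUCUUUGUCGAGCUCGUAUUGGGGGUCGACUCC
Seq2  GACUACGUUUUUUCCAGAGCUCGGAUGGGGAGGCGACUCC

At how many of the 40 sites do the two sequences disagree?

11

The sequences differ at positions 5 (G/A), 7 (A/G), 8 (G/U), 10 (C/U), 14 (G/C), 15 (U/C), 16 (C/A), 24 (U/G), 27 (U/G), 31 (G/A), 33 (U/G).
That gives 11 mismatches out of 40 aligned sites, so the Hamming distance is 11.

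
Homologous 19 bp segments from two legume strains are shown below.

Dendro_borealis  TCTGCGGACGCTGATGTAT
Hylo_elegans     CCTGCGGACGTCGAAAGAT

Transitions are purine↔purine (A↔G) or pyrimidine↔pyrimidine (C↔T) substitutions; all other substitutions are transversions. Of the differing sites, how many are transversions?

2

Mismatches occur at site 1 (T↔C, transition), site 11 (C↔T, transition), site 12 (T↔C, transition), site 15 (T↔A, transversion), site 16 (G↔A, transition), site 17 (T↔G, transversion).
Of the 6 differences, 4 transitions and 2 transversions, so the answer is 2.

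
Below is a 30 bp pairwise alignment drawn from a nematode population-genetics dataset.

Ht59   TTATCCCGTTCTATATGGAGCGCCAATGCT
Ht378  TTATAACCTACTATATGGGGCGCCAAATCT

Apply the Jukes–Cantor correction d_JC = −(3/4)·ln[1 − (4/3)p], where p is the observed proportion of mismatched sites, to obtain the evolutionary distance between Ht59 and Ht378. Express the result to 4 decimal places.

Mismatches occur at site 5 (C/A), site 6 (C/A), site 8 (G/C), site 10 (T/A), site 19 (A/G), site 27 (T/A), site 28 (G/T).
p = 7/30 = 0.233333.
d = −0.75 · ln(1 − (4/3)·0.233333) = −0.75 · ln(0.688889) = −0.75 · (-0.372675) = 0.2795.

0.2795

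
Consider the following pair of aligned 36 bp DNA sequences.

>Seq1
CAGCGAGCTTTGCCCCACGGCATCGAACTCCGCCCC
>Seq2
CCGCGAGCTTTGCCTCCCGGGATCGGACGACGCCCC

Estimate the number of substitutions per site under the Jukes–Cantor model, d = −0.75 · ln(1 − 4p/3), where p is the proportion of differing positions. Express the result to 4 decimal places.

Mismatches occur at site 2 (A/C), site 15 (C/T), site 17 (A/C), site 21 (C/G), site 26 (A/G), site 29 (T/G), site 30 (C/A).
p = 7/36 = 0.194444.
d = −0.75 · ln(1 − (4/3)·0.194444) = −0.75 · ln(0.740741) = −0.75 · (-0.300104) = 0.2251.

0.2251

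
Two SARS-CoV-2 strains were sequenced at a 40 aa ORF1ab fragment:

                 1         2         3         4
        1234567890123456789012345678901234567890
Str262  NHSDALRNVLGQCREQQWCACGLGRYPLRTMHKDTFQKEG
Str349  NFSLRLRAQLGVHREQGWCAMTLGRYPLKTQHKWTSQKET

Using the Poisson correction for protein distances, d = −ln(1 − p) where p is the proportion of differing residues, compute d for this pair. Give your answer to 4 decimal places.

The sequences differ at positions 2 (H/F), 4 (D/L), 5 (A/R), 8 (N/A), 9 (V/Q), 12 (Q/V), 13 (C/H), 17 (Q/G), 21 (C/M), 22 (G/T), 29 (R/K), 31 (M/Q), 34 (D/W), 36 (F/S), 40 (G/T).
p = 15/40 = 0.375000.
d = −ln(1 − 0.375000) = −ln(0.625000) = 0.4700.

0.4700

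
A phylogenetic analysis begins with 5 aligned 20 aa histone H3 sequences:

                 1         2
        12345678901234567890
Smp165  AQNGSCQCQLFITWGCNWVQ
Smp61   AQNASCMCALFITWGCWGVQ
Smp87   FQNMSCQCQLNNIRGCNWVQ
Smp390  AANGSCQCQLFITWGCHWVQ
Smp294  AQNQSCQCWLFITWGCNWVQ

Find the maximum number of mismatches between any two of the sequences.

Pairwise Hamming distances:
  Smp165 vs Smp61: 5
  Smp165 vs Smp87: 6
  Smp165 vs Smp390: 2
  Smp165 vs Smp294: 2
  Smp61 vs Smp87: 10
  Smp61 vs Smp390: 6
  Smp61 vs Smp294: 5
  Smp87 vs Smp390: 8
  Smp87 vs Smp294: 7
  Smp390 vs Smp294: 4
The largest is 10, between Smp61 and Smp87.

10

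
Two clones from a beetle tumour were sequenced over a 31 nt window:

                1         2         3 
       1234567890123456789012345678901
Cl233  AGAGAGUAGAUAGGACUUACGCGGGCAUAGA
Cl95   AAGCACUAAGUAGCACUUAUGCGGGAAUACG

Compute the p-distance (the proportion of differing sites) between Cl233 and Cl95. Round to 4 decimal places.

Differing sites — 2:G/A; 3:A/G; 4:G/C; 6:G/C; 9:G/A; 10:A/G; 14:G/C; 20:C/U; 26:C/A; 30:G/C; 31:A/G.
There are 11 differences over 31 sites, so p = 11/31 = 0.3548.

0.3548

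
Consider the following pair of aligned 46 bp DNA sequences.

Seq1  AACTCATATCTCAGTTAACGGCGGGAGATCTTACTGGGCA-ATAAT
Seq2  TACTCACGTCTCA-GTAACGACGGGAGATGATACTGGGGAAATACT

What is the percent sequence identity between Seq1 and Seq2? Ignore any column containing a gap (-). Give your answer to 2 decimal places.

Excluding the 2 gap columns leaves 44 comparable sites.
The sequences differ at positions 1 (A/T), 7 (T/C), 8 (A/G), 15 (T/G), 21 (G/A), 30 (C/G), 31 (T/A), 39 (C/G), 45 (A/C).
35 of the 44 comparable sites match, so the percent identity is 35/44 × 100 = 79.55%.

79.55%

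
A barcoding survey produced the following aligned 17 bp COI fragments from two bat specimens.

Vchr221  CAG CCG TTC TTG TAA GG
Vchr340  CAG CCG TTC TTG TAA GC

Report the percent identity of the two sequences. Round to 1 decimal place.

94.1%

A single mismatch occurs at site 17 (G→C).
16 of the 17 sites match, so the percent identity is 16/17 × 100 = 94.1%.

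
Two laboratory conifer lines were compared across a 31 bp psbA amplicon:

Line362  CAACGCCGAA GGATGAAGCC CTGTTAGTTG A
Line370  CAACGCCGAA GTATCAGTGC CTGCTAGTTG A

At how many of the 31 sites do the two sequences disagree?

6

Mismatches occur at site 12 (G↔T), site 15 (G↔C), site 17 (A↔G), site 18 (G↔T), site 19 (C↔G), site 24 (T↔C).
That gives 6 mismatches out of 31 aligned sites, so the Hamming distance is 6.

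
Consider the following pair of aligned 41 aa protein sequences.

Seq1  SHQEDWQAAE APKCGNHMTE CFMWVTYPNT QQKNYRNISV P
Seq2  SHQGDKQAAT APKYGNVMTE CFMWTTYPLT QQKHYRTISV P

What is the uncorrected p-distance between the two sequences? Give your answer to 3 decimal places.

The sequences differ at positions 4 (E/G), 6 (W/K), 10 (E/T), 14 (C/Y), 17 (H/V), 25 (V/T), 29 (N/L), 34 (N/H), 37 (N/T).
There are 9 differences over 41 sites, so p = 9/41 = 0.220.

0.220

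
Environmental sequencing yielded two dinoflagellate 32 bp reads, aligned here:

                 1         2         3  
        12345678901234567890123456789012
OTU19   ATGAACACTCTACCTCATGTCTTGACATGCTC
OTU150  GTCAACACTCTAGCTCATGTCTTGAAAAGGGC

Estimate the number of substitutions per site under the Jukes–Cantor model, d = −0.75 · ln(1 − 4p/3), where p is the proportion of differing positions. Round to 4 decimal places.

0.2586

Mismatches occur at site 1 (A/G), site 3 (G/C), site 13 (C/G), site 26 (C/A), site 28 (T/A), site 30 (C/G), site 31 (T/G).
p = 7/32 = 0.218750.
d = −0.75 · ln(1 − (4/3)·0.218750) = −0.75 · ln(0.708333) = −0.75 · (-0.344841) = 0.2586.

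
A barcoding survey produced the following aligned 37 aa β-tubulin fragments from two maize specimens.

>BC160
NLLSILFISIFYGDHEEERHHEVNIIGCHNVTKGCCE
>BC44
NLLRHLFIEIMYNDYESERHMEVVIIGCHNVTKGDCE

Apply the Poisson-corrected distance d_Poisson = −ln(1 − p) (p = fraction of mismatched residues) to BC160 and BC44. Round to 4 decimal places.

The sequences differ at positions 4 (S/R), 5 (I/H), 9 (S/E), 11 (F/M), 13 (G/N), 15 (H/Y), 17 (E/S), 21 (H/M), 24 (N/V), 35 (C/D).
p = 10/37 = 0.270270.
d = −ln(1 − 0.270270) = −ln(0.729730) = 0.3151.

0.3151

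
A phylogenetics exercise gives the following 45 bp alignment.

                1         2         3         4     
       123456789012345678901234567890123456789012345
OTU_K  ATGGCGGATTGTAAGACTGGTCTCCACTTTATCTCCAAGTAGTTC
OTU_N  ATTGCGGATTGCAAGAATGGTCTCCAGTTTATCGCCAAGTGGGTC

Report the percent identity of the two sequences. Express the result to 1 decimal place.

84.4%

Mismatches occur at site 3 (G/T), site 12 (T/C), site 17 (C/A), site 27 (C/G), site 34 (T/G), site 41 (A/G), site 43 (T/G).
38 of the 45 sites match, so the percent identity is 38/45 × 100 = 84.4%.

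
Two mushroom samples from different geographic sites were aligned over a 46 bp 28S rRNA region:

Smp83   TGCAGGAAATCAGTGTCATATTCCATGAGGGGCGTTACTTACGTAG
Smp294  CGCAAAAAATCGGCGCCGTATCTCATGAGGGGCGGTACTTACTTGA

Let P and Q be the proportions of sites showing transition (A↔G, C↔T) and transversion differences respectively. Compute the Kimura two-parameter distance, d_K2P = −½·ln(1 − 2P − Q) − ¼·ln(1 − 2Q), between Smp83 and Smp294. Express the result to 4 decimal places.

0.3915

Mismatches occur at site 1 (T→C, transition), site 5 (G→A, transition), site 6 (G→A, transition), site 12 (A→G, transition), site 14 (T→C, transition), site 16 (T→C, transition), site 18 (A→G, transition), site 22 (T→C, transition), site 23 (C→T, transition), site 35 (T→G, transversion), site 43 (G→T, transversion), site 45 (A→G, transition), site 46 (G→A, transition).
Of the 13 differences, 11 transitions and 2 transversions over 46 sites: P = 11/46 = 0.239130, Q = 2/46 = 0.043478.
d = −0.5·ln(0.478262) − 0.25·ln(0.913044) = −0.5·(-0.737597) − 0.25·(-0.090971) = 0.3915.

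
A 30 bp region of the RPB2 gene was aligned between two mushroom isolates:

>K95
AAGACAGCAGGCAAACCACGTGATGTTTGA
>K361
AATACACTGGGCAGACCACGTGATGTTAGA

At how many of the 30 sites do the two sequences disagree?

Mismatches occur at site 3 (G↔T), site 7 (G↔C), site 8 (C↔T), site 9 (A↔G), site 14 (A↔G), site 28 (T↔A).
That gives 6 mismatches out of 30 aligned sites, so the Hamming distance is 6.

6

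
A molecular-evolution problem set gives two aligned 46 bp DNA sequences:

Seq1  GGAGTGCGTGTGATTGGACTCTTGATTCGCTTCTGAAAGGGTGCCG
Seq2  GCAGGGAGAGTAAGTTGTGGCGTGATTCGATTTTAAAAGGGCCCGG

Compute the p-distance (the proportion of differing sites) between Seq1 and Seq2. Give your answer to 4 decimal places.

Mismatches occur at site 2 (G↔C), site 5 (T↔G), site 7 (C↔A), site 9 (T↔A), site 12 (G↔A), site 14 (T↔G), site 16 (G↔T), site 18 (A↔T), site 19 (C↔G), site 20 (T↔G), site 22 (T↔G), site 30 (C↔A), site 33 (C↔T), site 35 (G↔A), site 42 (T↔C), site 43 (G↔C), site 45 (C↔G).
There are 17 differences over 46 sites, so p = 17/46 = 0.3696.

0.3696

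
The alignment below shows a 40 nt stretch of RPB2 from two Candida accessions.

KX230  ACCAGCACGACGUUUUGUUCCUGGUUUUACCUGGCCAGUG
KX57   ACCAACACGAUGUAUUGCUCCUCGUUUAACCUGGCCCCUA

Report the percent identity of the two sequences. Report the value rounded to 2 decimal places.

77.50%

The sequences differ at positions 5 (G/A), 11 (C/U), 14 (U/A), 18 (U/C), 23 (G/C), 28 (U/A), 37 (A/C), 38 (G/C), 40 (G/A).
31 of the 40 sites match, so the percent identity is 31/40 × 100 = 77.50%.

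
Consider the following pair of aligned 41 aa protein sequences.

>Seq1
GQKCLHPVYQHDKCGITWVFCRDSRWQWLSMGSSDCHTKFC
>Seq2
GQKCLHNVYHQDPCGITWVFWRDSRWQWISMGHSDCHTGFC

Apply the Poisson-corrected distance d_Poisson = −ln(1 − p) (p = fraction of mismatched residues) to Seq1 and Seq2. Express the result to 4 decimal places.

0.2171

The sequences differ at positions 7 (P/N), 10 (Q/H), 11 (H/Q), 13 (K/P), 21 (C/W), 29 (L/I), 33 (S/H), 39 (K/G).
p = 8/41 = 0.195122.
d = −ln(1 − 0.195122) = −ln(0.804878) = 0.2171.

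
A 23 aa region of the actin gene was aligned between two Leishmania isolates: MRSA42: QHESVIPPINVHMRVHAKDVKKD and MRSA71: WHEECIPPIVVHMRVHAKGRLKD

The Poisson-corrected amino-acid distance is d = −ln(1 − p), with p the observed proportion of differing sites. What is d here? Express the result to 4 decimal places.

Mismatches occur at site 1 (Q→W), site 4 (S→E), site 5 (V→C), site 10 (N→V), site 19 (D→G), site 20 (V→R), site 21 (K→L).
p = 7/23 = 0.304348.
d = −ln(1 − 0.304348) = −ln(0.695652) = 0.3629.

0.3629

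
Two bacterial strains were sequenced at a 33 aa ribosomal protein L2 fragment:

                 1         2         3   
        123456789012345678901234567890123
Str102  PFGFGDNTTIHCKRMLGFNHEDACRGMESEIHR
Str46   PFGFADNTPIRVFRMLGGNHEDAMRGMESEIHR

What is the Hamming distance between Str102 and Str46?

Differing sites — 5:G/A; 9:T/P; 11:H/R; 12:C/V; 13:K/F; 18:F/G; 24:C/M.
That gives 7 mismatches out of 33 aligned sites, so the Hamming distance is 7.

7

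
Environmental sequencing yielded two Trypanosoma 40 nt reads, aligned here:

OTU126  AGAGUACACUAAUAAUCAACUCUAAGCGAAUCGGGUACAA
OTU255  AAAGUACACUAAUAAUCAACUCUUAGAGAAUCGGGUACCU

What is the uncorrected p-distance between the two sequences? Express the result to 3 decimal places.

0.125

Differing sites — 2:G/A; 24:A/U; 27:C/A; 39:A/C; 40:A/U.
There are 5 differences over 40 sites, so p = 5/40 = 0.125.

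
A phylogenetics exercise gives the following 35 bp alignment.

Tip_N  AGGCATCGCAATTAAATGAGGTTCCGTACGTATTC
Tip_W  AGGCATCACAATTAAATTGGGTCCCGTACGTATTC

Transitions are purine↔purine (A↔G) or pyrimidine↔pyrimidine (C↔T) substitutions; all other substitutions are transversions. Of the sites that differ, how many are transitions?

3

Differing sites — 8:G/A (Ti); 18:G/T (Tv); 19:A/G (Ti); 23:T/C (Ti).
Of the 4 differences, 3 transitions and 1 transversion, so the answer is 3.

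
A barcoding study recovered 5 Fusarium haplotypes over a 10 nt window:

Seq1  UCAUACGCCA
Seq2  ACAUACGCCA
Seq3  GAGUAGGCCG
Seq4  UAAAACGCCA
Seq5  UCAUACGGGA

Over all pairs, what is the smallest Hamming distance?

1

Pairwise Hamming distances:
  Seq1 vs Seq2: 1
  Seq1 vs Seq3: 5
  Seq1 vs Seq4: 2
  Seq1 vs Seq5: 2
  Seq2 vs Seq3: 5
  Seq2 vs Seq4: 3
  Seq2 vs Seq5: 3
  Seq3 vs Seq4: 5
  Seq3 vs Seq5: 7
  Seq4 vs Seq5: 4
The smallest is 1, between Seq1 and Seq2.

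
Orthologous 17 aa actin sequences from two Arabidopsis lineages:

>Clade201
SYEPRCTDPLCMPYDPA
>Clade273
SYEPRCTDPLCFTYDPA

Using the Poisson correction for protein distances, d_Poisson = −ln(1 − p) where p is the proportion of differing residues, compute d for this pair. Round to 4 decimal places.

The sequences differ at positions 12 (M/F), 13 (P/T).
p = 2/17 = 0.117647.
d = −ln(1 − 0.117647) = −ln(0.882353) = 0.1252.

0.1252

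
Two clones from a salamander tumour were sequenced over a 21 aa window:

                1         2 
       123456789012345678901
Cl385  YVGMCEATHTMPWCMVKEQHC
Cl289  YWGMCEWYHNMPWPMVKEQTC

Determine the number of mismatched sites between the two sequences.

6

Mismatches occur at site 2 (V/W), site 7 (A/W), site 8 (T/Y), site 10 (T/N), site 14 (C/P), site 20 (H/T).
That gives 6 mismatches out of 21 aligned sites, so the Hamming distance is 6.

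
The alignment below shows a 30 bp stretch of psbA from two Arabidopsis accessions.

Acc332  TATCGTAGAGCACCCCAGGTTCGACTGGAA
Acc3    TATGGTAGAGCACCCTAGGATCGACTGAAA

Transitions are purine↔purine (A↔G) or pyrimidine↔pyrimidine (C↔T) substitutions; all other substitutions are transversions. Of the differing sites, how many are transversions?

The sequences differ at positions 4 (C/G, transversion), 16 (C/T, transition), 20 (T/A, transversion), 28 (G/A, transition).
Of the 4 differences, 2 transitions and 2 transversions, so the answer is 2.

2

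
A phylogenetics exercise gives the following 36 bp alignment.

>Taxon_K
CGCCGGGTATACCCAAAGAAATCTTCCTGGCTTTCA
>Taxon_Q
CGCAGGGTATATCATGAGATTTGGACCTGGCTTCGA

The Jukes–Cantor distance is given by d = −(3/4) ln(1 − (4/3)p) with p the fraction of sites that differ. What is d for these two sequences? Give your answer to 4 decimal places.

0.4408

Mismatches occur at site 4 (C→A), site 12 (C→T), site 14 (C→A), site 15 (A→T), site 16 (A→G), site 20 (A→T), site 21 (A→T), site 23 (C→G), site 24 (T→G), site 25 (T→A), site 34 (T→C), site 35 (C→G).
p = 12/36 = 0.333333.
d = −0.75 · ln(1 − (4/3)·0.333333) = −0.75 · ln(0.555556) = −0.75 · (-0.587786) = 0.4408.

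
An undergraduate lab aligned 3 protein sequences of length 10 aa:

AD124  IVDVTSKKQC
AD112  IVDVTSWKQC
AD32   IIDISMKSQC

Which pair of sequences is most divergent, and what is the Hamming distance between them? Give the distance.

Pairwise Hamming distances:
  AD124 vs AD112: 1
  AD124 vs AD32: 5
  AD112 vs AD32: 6
The largest is 6, between AD112 and AD32.

6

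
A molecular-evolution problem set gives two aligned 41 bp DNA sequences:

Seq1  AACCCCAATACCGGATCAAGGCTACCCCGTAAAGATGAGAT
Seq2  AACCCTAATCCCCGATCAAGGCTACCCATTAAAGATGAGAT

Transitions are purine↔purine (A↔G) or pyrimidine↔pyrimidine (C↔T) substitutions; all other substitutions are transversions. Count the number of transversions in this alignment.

Differing sites — 6:C/T (Ti); 10:A/C (Tv); 13:G/C (Tv); 28:C/A (Tv); 29:G/T (Tv).
Of the 5 differences, 1 transition and 4 transversions, so the answer is 4.

4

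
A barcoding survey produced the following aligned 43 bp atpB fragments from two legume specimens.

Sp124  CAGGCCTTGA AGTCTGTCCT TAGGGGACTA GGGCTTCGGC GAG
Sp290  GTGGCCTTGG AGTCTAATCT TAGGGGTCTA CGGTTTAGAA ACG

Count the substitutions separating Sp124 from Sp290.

14

Differing sites — 1:C/G; 2:A/T; 10:A/G; 16:G/A; 17:T/A; 18:C/T; 27:A/T; 31:G/C; 34:C/T; 37:C/A; 39:G/A; 40:C/A; 41:G/A; 42:A/C.
That gives 14 mismatches out of 43 aligned sites, so the Hamming distance is 14.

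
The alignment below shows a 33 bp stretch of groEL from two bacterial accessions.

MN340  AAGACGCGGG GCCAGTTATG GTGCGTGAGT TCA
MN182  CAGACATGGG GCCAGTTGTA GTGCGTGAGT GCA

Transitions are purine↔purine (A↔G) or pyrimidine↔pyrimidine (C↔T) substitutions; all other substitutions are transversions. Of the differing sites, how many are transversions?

2

The sequences differ at positions 1 (A/C, transversion), 6 (G/A, transition), 7 (C/T, transition), 18 (A/G, transition), 20 (G/A, transition), 31 (T/G, transversion).
Of the 6 differences, 4 transitions and 2 transversions, so the answer is 2.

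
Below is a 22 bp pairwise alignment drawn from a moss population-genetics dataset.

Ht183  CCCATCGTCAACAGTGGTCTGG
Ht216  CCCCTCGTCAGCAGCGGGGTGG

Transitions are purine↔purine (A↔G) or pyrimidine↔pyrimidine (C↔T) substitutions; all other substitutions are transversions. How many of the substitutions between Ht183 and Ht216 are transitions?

Mismatches occur at site 4 (A→C, transversion), site 11 (A→G, transition), site 15 (T→C, transition), site 18 (T→G, transversion), site 19 (C→G, transversion).
Of the 5 differences, 2 transitions and 3 transversions, so the answer is 2.

2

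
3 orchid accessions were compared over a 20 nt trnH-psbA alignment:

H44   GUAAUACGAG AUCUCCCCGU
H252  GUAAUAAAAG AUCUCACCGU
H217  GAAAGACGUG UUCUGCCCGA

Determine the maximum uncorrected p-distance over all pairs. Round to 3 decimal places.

Pairwise Hamming distances:
  H44 vs H252: 3
  H44 vs H217: 6
  H252 vs H217: 9
The largest is 9 mismatches, between H252 and H217; p = 9/20 = 0.450.

0.450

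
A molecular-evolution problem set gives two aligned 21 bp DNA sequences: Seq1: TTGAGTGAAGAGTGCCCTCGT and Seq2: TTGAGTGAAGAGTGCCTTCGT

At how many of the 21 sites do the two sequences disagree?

1

Differing sites — 17:C/T.
That gives 1 mismatch out of 21 aligned sites, so the Hamming distance is 1.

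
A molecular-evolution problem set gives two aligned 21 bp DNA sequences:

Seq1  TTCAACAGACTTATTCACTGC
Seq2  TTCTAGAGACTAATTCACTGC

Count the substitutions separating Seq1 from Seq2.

Differing sites — 4:A/T; 6:C/G; 12:T/A.
That gives 3 mismatches out of 21 aligned sites, so the Hamming distance is 3.

3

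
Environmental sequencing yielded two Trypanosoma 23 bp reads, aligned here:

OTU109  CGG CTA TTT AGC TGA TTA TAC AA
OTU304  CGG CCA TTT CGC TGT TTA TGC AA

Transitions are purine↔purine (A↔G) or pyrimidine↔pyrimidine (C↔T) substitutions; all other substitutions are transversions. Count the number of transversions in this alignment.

2

Differing sites — 5:T/C (Ti); 10:A/C (Tv); 15:A/T (Tv); 20:A/G (Ti).
Of the 4 differences, 2 transitions and 2 transversions, so the answer is 2.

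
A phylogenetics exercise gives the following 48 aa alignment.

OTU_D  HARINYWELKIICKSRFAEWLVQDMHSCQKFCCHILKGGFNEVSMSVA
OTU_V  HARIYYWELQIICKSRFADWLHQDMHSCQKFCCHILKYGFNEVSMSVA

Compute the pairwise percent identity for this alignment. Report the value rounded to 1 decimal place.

Mismatches occur at site 5 (N/Y), site 10 (K/Q), site 19 (E/D), site 22 (V/H), site 38 (G/Y).
43 of the 48 sites match, so the percent identity is 43/48 × 100 = 89.6%.

89.6%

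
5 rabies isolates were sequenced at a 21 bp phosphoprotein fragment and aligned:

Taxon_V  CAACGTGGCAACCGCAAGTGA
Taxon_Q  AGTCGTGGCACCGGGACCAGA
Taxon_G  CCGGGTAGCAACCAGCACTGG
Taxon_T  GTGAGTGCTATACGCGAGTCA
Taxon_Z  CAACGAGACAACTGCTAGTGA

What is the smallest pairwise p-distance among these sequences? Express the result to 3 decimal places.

Pairwise Hamming distances:
  Taxon_V vs Taxon_Q: 9
  Taxon_V vs Taxon_G: 9
  Taxon_V vs Taxon_T: 10
  Taxon_V vs Taxon_Z: 4
  Taxon_Q vs Taxon_G: 12
  Taxon_Q vs Taxon_T: 15
  Taxon_Q vs Taxon_Z: 12
  Taxon_G vs Taxon_T: 14
  Taxon_G vs Taxon_Z: 12
  Taxon_T vs Taxon_Z: 12
The smallest is 4 mismatches, between Taxon_V and Taxon_Z; p = 4/21 = 0.190.

0.190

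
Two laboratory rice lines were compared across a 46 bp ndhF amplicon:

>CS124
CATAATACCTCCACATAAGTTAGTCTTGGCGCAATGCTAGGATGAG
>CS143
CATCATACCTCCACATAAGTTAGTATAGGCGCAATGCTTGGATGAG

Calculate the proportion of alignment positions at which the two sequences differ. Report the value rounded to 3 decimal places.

The sequences differ at positions 4 (A/C), 25 (C/A), 27 (T/A), 39 (A/T).
There are 4 differences over 46 sites, so p = 4/46 = 0.087.

0.087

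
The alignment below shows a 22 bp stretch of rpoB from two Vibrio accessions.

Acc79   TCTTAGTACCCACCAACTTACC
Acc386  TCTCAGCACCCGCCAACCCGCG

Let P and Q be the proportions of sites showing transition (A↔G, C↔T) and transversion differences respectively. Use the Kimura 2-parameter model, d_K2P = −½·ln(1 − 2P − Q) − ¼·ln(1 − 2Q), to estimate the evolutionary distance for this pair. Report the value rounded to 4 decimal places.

Mismatches occur at site 4 (T→C, transition), site 7 (T→C, transition), site 12 (A→G, transition), site 18 (T→C, transition), site 19 (T→C, transition), site 20 (A→G, transition), site 22 (C→G, transversion).
Of the 7 differences, 6 transitions and 1 transversion over 22 sites: P = 6/22 = 0.272727, Q = 1/22 = 0.045455.
d = −0.5·ln(0.409091) − 0.25·ln(0.909090) = −0.5·(-0.893818) − 0.25·(-0.095311) = 0.4707.

0.4707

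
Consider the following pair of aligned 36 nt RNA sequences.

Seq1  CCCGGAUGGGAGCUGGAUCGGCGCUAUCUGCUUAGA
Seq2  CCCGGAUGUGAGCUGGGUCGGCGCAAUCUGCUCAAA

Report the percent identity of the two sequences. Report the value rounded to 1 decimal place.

86.1%

Differing sites — 9:G/U; 17:A/G; 25:U/A; 33:U/C; 35:G/A.
31 of the 36 sites match, so the percent identity is 31/36 × 100 = 86.1%.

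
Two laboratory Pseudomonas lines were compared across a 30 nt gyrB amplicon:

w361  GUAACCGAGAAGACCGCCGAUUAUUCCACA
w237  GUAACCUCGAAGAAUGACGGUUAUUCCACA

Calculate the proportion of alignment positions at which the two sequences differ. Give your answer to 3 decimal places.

Mismatches occur at site 7 (G/U), site 8 (A/C), site 14 (C/A), site 15 (C/U), site 17 (C/A), site 20 (A/G).
There are 6 differences over 30 sites, so p = 6/30 = 0.200.

0.200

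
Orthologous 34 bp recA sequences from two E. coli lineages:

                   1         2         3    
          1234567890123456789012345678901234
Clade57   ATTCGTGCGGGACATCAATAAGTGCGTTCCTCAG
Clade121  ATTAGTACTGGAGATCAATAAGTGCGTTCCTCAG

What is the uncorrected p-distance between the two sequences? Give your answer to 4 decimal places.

The sequences differ at positions 4 (C/A), 7 (G/A), 9 (G/T), 13 (C/G).
There are 4 differences over 34 sites, so p = 4/34 = 0.1176.

0.1176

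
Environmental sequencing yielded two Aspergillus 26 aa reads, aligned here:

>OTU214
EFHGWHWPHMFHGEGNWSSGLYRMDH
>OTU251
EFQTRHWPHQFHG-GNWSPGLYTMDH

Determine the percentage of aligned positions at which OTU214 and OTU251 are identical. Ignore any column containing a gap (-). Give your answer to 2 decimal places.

76.00%

Excluding the 1 gap column leaves 25 comparable sites.
Differing sites — 3:H/Q; 4:G/T; 5:W/R; 10:M/Q; 19:S/P; 23:R/T.
19 of the 25 comparable sites match, so the percent identity is 19/25 × 100 = 76.00%.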